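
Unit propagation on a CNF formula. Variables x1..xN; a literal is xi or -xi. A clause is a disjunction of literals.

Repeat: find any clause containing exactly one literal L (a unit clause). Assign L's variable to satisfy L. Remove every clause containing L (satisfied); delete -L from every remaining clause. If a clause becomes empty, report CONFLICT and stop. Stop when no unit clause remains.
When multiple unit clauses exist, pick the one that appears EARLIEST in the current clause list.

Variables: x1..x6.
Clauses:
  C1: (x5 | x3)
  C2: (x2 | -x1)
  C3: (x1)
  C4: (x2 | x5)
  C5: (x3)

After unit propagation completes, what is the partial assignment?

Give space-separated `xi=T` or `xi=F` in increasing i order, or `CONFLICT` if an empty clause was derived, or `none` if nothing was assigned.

unit clause [1] forces x1=T; simplify:
  drop -1 from [2, -1] -> [2]
  satisfied 1 clause(s); 4 remain; assigned so far: [1]
unit clause [2] forces x2=T; simplify:
  satisfied 2 clause(s); 2 remain; assigned so far: [1, 2]
unit clause [3] forces x3=T; simplify:
  satisfied 2 clause(s); 0 remain; assigned so far: [1, 2, 3]

Answer: x1=T x2=T x3=T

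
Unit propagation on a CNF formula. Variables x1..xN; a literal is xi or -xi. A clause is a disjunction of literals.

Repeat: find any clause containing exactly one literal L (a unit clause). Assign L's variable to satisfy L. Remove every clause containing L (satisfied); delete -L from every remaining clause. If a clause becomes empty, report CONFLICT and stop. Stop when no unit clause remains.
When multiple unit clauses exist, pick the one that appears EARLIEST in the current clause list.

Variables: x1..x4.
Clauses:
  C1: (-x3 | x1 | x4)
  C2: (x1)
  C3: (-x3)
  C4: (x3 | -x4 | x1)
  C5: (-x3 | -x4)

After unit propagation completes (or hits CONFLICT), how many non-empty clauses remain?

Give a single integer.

unit clause [1] forces x1=T; simplify:
  satisfied 3 clause(s); 2 remain; assigned so far: [1]
unit clause [-3] forces x3=F; simplify:
  satisfied 2 clause(s); 0 remain; assigned so far: [1, 3]

Answer: 0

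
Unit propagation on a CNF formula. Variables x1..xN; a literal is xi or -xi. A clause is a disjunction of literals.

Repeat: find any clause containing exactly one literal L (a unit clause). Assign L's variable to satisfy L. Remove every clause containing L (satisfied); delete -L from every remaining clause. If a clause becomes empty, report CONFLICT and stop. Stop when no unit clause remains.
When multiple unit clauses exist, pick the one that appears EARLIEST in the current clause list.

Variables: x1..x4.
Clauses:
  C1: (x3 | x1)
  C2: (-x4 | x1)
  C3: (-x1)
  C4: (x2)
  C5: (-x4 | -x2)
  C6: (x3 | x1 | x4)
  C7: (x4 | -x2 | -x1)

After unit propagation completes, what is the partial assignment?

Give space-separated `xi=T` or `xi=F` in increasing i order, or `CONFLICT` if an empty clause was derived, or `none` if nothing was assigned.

Answer: x1=F x2=T x3=T x4=F

Derivation:
unit clause [-1] forces x1=F; simplify:
  drop 1 from [3, 1] -> [3]
  drop 1 from [-4, 1] -> [-4]
  drop 1 from [3, 1, 4] -> [3, 4]
  satisfied 2 clause(s); 5 remain; assigned so far: [1]
unit clause [3] forces x3=T; simplify:
  satisfied 2 clause(s); 3 remain; assigned so far: [1, 3]
unit clause [-4] forces x4=F; simplify:
  satisfied 2 clause(s); 1 remain; assigned so far: [1, 3, 4]
unit clause [2] forces x2=T; simplify:
  satisfied 1 clause(s); 0 remain; assigned so far: [1, 2, 3, 4]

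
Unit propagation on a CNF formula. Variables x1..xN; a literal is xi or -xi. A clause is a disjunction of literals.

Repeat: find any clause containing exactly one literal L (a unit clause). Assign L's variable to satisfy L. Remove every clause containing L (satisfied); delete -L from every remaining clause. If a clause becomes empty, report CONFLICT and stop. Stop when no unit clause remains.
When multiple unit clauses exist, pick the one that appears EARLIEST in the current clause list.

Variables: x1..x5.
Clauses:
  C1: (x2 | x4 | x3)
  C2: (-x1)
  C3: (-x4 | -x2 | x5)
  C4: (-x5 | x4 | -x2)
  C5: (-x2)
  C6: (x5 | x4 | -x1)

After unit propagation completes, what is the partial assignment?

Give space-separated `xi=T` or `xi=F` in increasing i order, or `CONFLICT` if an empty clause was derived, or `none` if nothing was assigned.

Answer: x1=F x2=F

Derivation:
unit clause [-1] forces x1=F; simplify:
  satisfied 2 clause(s); 4 remain; assigned so far: [1]
unit clause [-2] forces x2=F; simplify:
  drop 2 from [2, 4, 3] -> [4, 3]
  satisfied 3 clause(s); 1 remain; assigned so far: [1, 2]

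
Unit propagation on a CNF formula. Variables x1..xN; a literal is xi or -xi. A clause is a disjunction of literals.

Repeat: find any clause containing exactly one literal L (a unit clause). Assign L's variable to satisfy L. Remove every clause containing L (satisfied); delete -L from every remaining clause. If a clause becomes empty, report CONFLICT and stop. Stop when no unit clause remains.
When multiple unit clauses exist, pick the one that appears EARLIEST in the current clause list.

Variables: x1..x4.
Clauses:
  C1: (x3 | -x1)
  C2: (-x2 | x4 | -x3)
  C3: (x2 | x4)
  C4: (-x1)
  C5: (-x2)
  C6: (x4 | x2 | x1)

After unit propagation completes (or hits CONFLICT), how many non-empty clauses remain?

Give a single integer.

Answer: 0

Derivation:
unit clause [-1] forces x1=F; simplify:
  drop 1 from [4, 2, 1] -> [4, 2]
  satisfied 2 clause(s); 4 remain; assigned so far: [1]
unit clause [-2] forces x2=F; simplify:
  drop 2 from [2, 4] -> [4]
  drop 2 from [4, 2] -> [4]
  satisfied 2 clause(s); 2 remain; assigned so far: [1, 2]
unit clause [4] forces x4=T; simplify:
  satisfied 2 clause(s); 0 remain; assigned so far: [1, 2, 4]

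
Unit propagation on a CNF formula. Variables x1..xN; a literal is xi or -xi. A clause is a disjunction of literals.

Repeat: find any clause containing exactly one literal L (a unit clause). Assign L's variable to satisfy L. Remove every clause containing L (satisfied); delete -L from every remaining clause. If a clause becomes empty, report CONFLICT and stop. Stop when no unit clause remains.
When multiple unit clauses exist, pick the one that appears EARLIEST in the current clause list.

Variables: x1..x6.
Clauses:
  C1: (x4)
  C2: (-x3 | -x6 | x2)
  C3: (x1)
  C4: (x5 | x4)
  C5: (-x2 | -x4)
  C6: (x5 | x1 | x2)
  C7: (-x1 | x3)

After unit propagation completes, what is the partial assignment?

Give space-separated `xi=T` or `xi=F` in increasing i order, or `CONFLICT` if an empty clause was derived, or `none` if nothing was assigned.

Answer: x1=T x2=F x3=T x4=T x6=F

Derivation:
unit clause [4] forces x4=T; simplify:
  drop -4 from [-2, -4] -> [-2]
  satisfied 2 clause(s); 5 remain; assigned so far: [4]
unit clause [1] forces x1=T; simplify:
  drop -1 from [-1, 3] -> [3]
  satisfied 2 clause(s); 3 remain; assigned so far: [1, 4]
unit clause [-2] forces x2=F; simplify:
  drop 2 from [-3, -6, 2] -> [-3, -6]
  satisfied 1 clause(s); 2 remain; assigned so far: [1, 2, 4]
unit clause [3] forces x3=T; simplify:
  drop -3 from [-3, -6] -> [-6]
  satisfied 1 clause(s); 1 remain; assigned so far: [1, 2, 3, 4]
unit clause [-6] forces x6=F; simplify:
  satisfied 1 clause(s); 0 remain; assigned so far: [1, 2, 3, 4, 6]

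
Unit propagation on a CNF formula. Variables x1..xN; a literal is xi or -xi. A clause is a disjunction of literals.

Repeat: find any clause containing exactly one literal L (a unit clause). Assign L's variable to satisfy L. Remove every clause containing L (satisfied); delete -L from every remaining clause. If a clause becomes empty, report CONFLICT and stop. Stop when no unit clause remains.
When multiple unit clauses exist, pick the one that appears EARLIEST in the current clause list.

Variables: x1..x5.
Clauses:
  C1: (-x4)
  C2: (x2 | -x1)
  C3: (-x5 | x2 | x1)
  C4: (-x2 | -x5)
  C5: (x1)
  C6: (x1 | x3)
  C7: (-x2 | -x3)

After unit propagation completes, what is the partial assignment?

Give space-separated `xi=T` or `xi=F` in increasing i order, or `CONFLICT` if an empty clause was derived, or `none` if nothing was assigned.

unit clause [-4] forces x4=F; simplify:
  satisfied 1 clause(s); 6 remain; assigned so far: [4]
unit clause [1] forces x1=T; simplify:
  drop -1 from [2, -1] -> [2]
  satisfied 3 clause(s); 3 remain; assigned so far: [1, 4]
unit clause [2] forces x2=T; simplify:
  drop -2 from [-2, -5] -> [-5]
  drop -2 from [-2, -3] -> [-3]
  satisfied 1 clause(s); 2 remain; assigned so far: [1, 2, 4]
unit clause [-5] forces x5=F; simplify:
  satisfied 1 clause(s); 1 remain; assigned so far: [1, 2, 4, 5]
unit clause [-3] forces x3=F; simplify:
  satisfied 1 clause(s); 0 remain; assigned so far: [1, 2, 3, 4, 5]

Answer: x1=T x2=T x3=F x4=F x5=F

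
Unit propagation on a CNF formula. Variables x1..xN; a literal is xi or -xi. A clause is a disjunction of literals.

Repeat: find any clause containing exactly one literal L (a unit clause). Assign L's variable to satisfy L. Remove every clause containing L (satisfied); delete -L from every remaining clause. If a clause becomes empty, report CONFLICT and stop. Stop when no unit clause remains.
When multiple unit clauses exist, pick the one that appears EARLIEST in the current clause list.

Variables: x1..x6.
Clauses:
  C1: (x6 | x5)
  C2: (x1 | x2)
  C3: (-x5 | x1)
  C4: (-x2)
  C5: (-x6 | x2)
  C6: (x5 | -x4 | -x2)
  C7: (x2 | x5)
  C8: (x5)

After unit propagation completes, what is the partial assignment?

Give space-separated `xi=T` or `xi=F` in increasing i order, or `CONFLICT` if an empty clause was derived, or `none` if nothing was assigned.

Answer: x1=T x2=F x5=T x6=F

Derivation:
unit clause [-2] forces x2=F; simplify:
  drop 2 from [1, 2] -> [1]
  drop 2 from [-6, 2] -> [-6]
  drop 2 from [2, 5] -> [5]
  satisfied 2 clause(s); 6 remain; assigned so far: [2]
unit clause [1] forces x1=T; simplify:
  satisfied 2 clause(s); 4 remain; assigned so far: [1, 2]
unit clause [-6] forces x6=F; simplify:
  drop 6 from [6, 5] -> [5]
  satisfied 1 clause(s); 3 remain; assigned so far: [1, 2, 6]
unit clause [5] forces x5=T; simplify:
  satisfied 3 clause(s); 0 remain; assigned so far: [1, 2, 5, 6]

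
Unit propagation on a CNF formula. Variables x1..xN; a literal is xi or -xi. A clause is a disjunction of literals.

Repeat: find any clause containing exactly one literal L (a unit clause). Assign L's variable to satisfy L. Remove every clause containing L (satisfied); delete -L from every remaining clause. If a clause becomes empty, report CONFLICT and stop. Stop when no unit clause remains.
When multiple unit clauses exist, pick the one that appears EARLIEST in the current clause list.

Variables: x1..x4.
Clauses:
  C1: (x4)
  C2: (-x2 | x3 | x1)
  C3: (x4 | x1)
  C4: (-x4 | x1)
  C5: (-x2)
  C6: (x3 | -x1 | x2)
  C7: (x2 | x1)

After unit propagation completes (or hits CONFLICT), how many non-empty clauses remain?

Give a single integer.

Answer: 0

Derivation:
unit clause [4] forces x4=T; simplify:
  drop -4 from [-4, 1] -> [1]
  satisfied 2 clause(s); 5 remain; assigned so far: [4]
unit clause [1] forces x1=T; simplify:
  drop -1 from [3, -1, 2] -> [3, 2]
  satisfied 3 clause(s); 2 remain; assigned so far: [1, 4]
unit clause [-2] forces x2=F; simplify:
  drop 2 from [3, 2] -> [3]
  satisfied 1 clause(s); 1 remain; assigned so far: [1, 2, 4]
unit clause [3] forces x3=T; simplify:
  satisfied 1 clause(s); 0 remain; assigned so far: [1, 2, 3, 4]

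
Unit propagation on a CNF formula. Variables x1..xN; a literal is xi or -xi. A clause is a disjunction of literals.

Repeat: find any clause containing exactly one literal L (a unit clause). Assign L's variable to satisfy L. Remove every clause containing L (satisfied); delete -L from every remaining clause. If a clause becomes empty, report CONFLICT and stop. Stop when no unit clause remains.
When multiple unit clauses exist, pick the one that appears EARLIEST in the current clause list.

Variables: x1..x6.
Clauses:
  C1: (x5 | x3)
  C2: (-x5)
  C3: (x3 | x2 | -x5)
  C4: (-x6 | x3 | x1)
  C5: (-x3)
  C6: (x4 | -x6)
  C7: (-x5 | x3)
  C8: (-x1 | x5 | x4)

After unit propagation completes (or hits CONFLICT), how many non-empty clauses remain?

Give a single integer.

unit clause [-5] forces x5=F; simplify:
  drop 5 from [5, 3] -> [3]
  drop 5 from [-1, 5, 4] -> [-1, 4]
  satisfied 3 clause(s); 5 remain; assigned so far: [5]
unit clause [3] forces x3=T; simplify:
  drop -3 from [-3] -> [] (empty!)
  satisfied 2 clause(s); 3 remain; assigned so far: [3, 5]
CONFLICT (empty clause)

Answer: 2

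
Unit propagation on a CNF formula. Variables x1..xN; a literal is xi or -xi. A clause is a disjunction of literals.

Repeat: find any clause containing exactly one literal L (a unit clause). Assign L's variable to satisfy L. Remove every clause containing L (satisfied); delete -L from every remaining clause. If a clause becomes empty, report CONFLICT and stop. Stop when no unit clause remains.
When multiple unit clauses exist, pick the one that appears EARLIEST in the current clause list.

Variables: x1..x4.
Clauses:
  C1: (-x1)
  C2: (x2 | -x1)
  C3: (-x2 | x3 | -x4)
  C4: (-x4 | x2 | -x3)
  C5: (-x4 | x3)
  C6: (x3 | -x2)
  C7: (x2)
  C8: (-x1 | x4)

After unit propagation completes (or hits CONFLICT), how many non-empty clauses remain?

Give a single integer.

unit clause [-1] forces x1=F; simplify:
  satisfied 3 clause(s); 5 remain; assigned so far: [1]
unit clause [2] forces x2=T; simplify:
  drop -2 from [-2, 3, -4] -> [3, -4]
  drop -2 from [3, -2] -> [3]
  satisfied 2 clause(s); 3 remain; assigned so far: [1, 2]
unit clause [3] forces x3=T; simplify:
  satisfied 3 clause(s); 0 remain; assigned so far: [1, 2, 3]

Answer: 0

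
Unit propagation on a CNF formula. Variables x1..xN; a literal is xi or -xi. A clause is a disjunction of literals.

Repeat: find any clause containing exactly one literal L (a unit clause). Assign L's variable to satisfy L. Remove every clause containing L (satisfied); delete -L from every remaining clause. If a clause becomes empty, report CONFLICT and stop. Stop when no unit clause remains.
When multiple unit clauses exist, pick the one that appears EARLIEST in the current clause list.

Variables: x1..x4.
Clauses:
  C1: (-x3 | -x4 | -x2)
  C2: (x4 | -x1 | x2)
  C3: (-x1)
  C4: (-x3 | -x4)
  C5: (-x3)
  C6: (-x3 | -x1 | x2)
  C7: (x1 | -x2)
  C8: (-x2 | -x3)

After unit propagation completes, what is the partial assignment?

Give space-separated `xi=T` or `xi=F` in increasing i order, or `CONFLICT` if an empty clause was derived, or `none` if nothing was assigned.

Answer: x1=F x2=F x3=F

Derivation:
unit clause [-1] forces x1=F; simplify:
  drop 1 from [1, -2] -> [-2]
  satisfied 3 clause(s); 5 remain; assigned so far: [1]
unit clause [-3] forces x3=F; simplify:
  satisfied 4 clause(s); 1 remain; assigned so far: [1, 3]
unit clause [-2] forces x2=F; simplify:
  satisfied 1 clause(s); 0 remain; assigned so far: [1, 2, 3]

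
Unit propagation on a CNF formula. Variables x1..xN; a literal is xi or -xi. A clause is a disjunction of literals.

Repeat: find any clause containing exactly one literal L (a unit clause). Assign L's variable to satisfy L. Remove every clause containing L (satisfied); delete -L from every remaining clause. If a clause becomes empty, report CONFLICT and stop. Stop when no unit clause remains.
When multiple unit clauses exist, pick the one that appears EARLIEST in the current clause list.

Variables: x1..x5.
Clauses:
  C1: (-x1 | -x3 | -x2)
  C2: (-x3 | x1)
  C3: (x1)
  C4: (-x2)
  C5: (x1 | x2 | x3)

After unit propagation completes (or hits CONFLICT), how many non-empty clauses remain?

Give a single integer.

Answer: 0

Derivation:
unit clause [1] forces x1=T; simplify:
  drop -1 from [-1, -3, -2] -> [-3, -2]
  satisfied 3 clause(s); 2 remain; assigned so far: [1]
unit clause [-2] forces x2=F; simplify:
  satisfied 2 clause(s); 0 remain; assigned so far: [1, 2]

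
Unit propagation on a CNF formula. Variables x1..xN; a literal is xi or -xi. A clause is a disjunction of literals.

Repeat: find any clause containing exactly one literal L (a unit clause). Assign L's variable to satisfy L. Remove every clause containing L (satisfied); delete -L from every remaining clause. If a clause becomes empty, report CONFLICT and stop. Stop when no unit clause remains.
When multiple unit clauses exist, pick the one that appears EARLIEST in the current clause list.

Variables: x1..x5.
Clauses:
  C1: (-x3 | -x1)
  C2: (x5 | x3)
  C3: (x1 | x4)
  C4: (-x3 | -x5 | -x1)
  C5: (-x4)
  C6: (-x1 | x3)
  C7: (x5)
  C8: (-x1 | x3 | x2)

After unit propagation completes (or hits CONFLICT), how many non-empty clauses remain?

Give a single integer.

Answer: 3

Derivation:
unit clause [-4] forces x4=F; simplify:
  drop 4 from [1, 4] -> [1]
  satisfied 1 clause(s); 7 remain; assigned so far: [4]
unit clause [1] forces x1=T; simplify:
  drop -1 from [-3, -1] -> [-3]
  drop -1 from [-3, -5, -1] -> [-3, -5]
  drop -1 from [-1, 3] -> [3]
  drop -1 from [-1, 3, 2] -> [3, 2]
  satisfied 1 clause(s); 6 remain; assigned so far: [1, 4]
unit clause [-3] forces x3=F; simplify:
  drop 3 from [5, 3] -> [5]
  drop 3 from [3] -> [] (empty!)
  drop 3 from [3, 2] -> [2]
  satisfied 2 clause(s); 4 remain; assigned so far: [1, 3, 4]
CONFLICT (empty clause)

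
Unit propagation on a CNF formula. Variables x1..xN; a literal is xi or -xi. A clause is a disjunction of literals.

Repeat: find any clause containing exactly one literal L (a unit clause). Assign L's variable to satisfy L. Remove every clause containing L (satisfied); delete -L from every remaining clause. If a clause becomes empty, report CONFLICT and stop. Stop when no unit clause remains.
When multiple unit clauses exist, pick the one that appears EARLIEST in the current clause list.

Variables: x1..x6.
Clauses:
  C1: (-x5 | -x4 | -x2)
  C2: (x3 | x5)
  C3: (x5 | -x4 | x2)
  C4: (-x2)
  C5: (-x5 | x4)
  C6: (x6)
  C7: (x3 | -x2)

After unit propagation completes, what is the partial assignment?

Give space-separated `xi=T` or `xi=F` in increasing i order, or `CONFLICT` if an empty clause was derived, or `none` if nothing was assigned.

unit clause [-2] forces x2=F; simplify:
  drop 2 from [5, -4, 2] -> [5, -4]
  satisfied 3 clause(s); 4 remain; assigned so far: [2]
unit clause [6] forces x6=T; simplify:
  satisfied 1 clause(s); 3 remain; assigned so far: [2, 6]

Answer: x2=F x6=T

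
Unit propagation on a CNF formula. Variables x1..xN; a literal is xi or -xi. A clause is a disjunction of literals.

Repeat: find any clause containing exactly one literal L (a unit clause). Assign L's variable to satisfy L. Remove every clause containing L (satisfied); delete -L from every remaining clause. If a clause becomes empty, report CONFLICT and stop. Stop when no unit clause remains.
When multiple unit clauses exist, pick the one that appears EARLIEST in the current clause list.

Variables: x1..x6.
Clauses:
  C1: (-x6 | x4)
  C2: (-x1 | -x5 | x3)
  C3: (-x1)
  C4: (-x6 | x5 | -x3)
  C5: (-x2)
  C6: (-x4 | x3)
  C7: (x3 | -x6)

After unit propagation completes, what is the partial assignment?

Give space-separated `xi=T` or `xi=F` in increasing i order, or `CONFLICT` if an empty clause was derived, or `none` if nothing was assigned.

Answer: x1=F x2=F

Derivation:
unit clause [-1] forces x1=F; simplify:
  satisfied 2 clause(s); 5 remain; assigned so far: [1]
unit clause [-2] forces x2=F; simplify:
  satisfied 1 clause(s); 4 remain; assigned so far: [1, 2]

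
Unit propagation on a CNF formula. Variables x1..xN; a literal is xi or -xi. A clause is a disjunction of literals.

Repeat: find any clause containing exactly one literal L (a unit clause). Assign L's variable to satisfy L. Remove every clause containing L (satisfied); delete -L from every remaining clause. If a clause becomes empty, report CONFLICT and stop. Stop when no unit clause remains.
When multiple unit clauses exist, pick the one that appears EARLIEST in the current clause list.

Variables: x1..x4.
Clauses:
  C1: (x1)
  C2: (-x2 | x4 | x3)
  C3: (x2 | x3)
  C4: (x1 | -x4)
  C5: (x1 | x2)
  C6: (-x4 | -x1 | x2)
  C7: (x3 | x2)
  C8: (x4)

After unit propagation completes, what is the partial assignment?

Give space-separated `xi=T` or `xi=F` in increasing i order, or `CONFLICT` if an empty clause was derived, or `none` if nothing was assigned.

Answer: x1=T x2=T x4=T

Derivation:
unit clause [1] forces x1=T; simplify:
  drop -1 from [-4, -1, 2] -> [-4, 2]
  satisfied 3 clause(s); 5 remain; assigned so far: [1]
unit clause [4] forces x4=T; simplify:
  drop -4 from [-4, 2] -> [2]
  satisfied 2 clause(s); 3 remain; assigned so far: [1, 4]
unit clause [2] forces x2=T; simplify:
  satisfied 3 clause(s); 0 remain; assigned so far: [1, 2, 4]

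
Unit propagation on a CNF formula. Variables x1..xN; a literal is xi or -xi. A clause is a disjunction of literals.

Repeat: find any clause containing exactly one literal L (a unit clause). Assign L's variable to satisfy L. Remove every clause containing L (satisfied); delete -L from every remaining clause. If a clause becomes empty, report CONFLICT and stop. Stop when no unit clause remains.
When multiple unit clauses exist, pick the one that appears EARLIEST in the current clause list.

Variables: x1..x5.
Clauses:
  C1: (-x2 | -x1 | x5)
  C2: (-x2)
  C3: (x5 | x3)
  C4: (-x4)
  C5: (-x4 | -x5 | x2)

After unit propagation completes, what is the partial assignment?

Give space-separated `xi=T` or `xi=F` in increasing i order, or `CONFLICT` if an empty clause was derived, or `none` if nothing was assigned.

unit clause [-2] forces x2=F; simplify:
  drop 2 from [-4, -5, 2] -> [-4, -5]
  satisfied 2 clause(s); 3 remain; assigned so far: [2]
unit clause [-4] forces x4=F; simplify:
  satisfied 2 clause(s); 1 remain; assigned so far: [2, 4]

Answer: x2=F x4=F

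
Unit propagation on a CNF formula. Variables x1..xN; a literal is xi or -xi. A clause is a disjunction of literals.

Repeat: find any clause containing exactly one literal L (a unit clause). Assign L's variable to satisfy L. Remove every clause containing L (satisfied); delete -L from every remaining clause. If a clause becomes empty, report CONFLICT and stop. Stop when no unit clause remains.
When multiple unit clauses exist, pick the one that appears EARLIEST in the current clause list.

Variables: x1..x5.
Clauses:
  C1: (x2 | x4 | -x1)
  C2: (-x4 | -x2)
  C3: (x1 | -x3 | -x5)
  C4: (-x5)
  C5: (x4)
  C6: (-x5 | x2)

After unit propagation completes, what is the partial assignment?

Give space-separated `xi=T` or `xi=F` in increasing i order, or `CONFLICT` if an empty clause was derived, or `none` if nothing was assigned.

Answer: x2=F x4=T x5=F

Derivation:
unit clause [-5] forces x5=F; simplify:
  satisfied 3 clause(s); 3 remain; assigned so far: [5]
unit clause [4] forces x4=T; simplify:
  drop -4 from [-4, -2] -> [-2]
  satisfied 2 clause(s); 1 remain; assigned so far: [4, 5]
unit clause [-2] forces x2=F; simplify:
  satisfied 1 clause(s); 0 remain; assigned so far: [2, 4, 5]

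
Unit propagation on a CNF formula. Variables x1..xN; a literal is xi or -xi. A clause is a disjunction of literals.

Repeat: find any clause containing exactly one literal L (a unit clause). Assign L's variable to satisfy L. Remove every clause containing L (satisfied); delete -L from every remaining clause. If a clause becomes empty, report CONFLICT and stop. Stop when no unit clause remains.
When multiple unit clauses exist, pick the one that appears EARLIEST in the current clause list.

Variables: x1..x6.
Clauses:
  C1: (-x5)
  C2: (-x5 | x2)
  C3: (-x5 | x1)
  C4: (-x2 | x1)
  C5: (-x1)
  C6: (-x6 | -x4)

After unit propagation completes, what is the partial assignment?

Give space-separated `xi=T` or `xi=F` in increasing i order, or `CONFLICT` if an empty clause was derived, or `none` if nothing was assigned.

unit clause [-5] forces x5=F; simplify:
  satisfied 3 clause(s); 3 remain; assigned so far: [5]
unit clause [-1] forces x1=F; simplify:
  drop 1 from [-2, 1] -> [-2]
  satisfied 1 clause(s); 2 remain; assigned so far: [1, 5]
unit clause [-2] forces x2=F; simplify:
  satisfied 1 clause(s); 1 remain; assigned so far: [1, 2, 5]

Answer: x1=F x2=F x5=F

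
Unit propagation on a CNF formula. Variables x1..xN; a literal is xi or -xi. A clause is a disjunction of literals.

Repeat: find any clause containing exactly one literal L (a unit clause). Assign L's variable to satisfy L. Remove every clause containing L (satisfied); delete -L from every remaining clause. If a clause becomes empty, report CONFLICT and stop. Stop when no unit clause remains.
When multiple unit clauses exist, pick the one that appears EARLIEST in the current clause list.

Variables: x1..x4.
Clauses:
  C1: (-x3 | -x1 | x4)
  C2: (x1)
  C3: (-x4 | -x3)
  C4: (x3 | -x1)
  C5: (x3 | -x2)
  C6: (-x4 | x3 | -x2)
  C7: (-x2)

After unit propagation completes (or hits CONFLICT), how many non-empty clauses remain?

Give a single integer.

unit clause [1] forces x1=T; simplify:
  drop -1 from [-3, -1, 4] -> [-3, 4]
  drop -1 from [3, -1] -> [3]
  satisfied 1 clause(s); 6 remain; assigned so far: [1]
unit clause [3] forces x3=T; simplify:
  drop -3 from [-3, 4] -> [4]
  drop -3 from [-4, -3] -> [-4]
  satisfied 3 clause(s); 3 remain; assigned so far: [1, 3]
unit clause [4] forces x4=T; simplify:
  drop -4 from [-4] -> [] (empty!)
  satisfied 1 clause(s); 2 remain; assigned so far: [1, 3, 4]
CONFLICT (empty clause)

Answer: 1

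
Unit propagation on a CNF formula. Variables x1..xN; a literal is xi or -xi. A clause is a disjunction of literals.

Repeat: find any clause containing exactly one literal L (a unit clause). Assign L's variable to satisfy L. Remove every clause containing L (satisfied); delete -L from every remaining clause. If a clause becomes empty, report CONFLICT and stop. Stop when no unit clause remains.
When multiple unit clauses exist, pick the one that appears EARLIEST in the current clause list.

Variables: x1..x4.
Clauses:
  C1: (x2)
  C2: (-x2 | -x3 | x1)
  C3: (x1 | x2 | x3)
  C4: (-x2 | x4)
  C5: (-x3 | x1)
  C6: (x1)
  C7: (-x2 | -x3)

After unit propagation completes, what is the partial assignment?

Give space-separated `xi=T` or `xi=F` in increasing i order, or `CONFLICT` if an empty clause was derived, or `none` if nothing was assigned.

Answer: x1=T x2=T x3=F x4=T

Derivation:
unit clause [2] forces x2=T; simplify:
  drop -2 from [-2, -3, 1] -> [-3, 1]
  drop -2 from [-2, 4] -> [4]
  drop -2 from [-2, -3] -> [-3]
  satisfied 2 clause(s); 5 remain; assigned so far: [2]
unit clause [4] forces x4=T; simplify:
  satisfied 1 clause(s); 4 remain; assigned so far: [2, 4]
unit clause [1] forces x1=T; simplify:
  satisfied 3 clause(s); 1 remain; assigned so far: [1, 2, 4]
unit clause [-3] forces x3=F; simplify:
  satisfied 1 clause(s); 0 remain; assigned so far: [1, 2, 3, 4]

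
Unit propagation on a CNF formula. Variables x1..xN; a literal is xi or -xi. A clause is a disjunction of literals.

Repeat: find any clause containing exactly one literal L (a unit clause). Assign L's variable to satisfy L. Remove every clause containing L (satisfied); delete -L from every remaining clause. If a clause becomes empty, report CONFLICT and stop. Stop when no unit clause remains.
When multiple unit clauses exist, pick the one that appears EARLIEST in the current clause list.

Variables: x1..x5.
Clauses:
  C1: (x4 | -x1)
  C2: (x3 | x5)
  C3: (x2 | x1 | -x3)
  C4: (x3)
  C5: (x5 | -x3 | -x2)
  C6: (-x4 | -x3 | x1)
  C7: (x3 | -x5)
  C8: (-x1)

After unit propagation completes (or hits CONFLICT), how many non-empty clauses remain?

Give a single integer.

Answer: 0

Derivation:
unit clause [3] forces x3=T; simplify:
  drop -3 from [2, 1, -3] -> [2, 1]
  drop -3 from [5, -3, -2] -> [5, -2]
  drop -3 from [-4, -3, 1] -> [-4, 1]
  satisfied 3 clause(s); 5 remain; assigned so far: [3]
unit clause [-1] forces x1=F; simplify:
  drop 1 from [2, 1] -> [2]
  drop 1 from [-4, 1] -> [-4]
  satisfied 2 clause(s); 3 remain; assigned so far: [1, 3]
unit clause [2] forces x2=T; simplify:
  drop -2 from [5, -2] -> [5]
  satisfied 1 clause(s); 2 remain; assigned so far: [1, 2, 3]
unit clause [5] forces x5=T; simplify:
  satisfied 1 clause(s); 1 remain; assigned so far: [1, 2, 3, 5]
unit clause [-4] forces x4=F; simplify:
  satisfied 1 clause(s); 0 remain; assigned so far: [1, 2, 3, 4, 5]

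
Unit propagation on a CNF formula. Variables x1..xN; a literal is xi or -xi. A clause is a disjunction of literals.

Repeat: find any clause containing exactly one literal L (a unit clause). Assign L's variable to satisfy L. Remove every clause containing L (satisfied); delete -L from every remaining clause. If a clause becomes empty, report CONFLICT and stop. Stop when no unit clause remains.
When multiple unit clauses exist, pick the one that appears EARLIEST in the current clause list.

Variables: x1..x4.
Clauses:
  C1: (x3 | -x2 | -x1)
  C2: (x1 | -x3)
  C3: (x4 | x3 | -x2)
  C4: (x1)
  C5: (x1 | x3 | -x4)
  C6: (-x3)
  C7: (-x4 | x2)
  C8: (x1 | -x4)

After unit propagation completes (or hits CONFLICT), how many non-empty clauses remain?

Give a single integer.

unit clause [1] forces x1=T; simplify:
  drop -1 from [3, -2, -1] -> [3, -2]
  satisfied 4 clause(s); 4 remain; assigned so far: [1]
unit clause [-3] forces x3=F; simplify:
  drop 3 from [3, -2] -> [-2]
  drop 3 from [4, 3, -2] -> [4, -2]
  satisfied 1 clause(s); 3 remain; assigned so far: [1, 3]
unit clause [-2] forces x2=F; simplify:
  drop 2 from [-4, 2] -> [-4]
  satisfied 2 clause(s); 1 remain; assigned so far: [1, 2, 3]
unit clause [-4] forces x4=F; simplify:
  satisfied 1 clause(s); 0 remain; assigned so far: [1, 2, 3, 4]

Answer: 0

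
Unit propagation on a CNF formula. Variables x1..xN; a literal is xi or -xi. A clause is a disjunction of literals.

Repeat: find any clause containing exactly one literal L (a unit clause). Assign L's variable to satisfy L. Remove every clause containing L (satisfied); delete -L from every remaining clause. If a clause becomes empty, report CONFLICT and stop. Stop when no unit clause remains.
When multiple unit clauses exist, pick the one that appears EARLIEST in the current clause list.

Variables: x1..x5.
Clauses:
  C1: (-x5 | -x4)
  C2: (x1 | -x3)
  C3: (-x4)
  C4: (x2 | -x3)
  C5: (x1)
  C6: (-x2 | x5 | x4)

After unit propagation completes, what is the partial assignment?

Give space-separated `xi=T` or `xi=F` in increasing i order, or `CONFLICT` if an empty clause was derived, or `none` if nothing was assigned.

unit clause [-4] forces x4=F; simplify:
  drop 4 from [-2, 5, 4] -> [-2, 5]
  satisfied 2 clause(s); 4 remain; assigned so far: [4]
unit clause [1] forces x1=T; simplify:
  satisfied 2 clause(s); 2 remain; assigned so far: [1, 4]

Answer: x1=T x4=F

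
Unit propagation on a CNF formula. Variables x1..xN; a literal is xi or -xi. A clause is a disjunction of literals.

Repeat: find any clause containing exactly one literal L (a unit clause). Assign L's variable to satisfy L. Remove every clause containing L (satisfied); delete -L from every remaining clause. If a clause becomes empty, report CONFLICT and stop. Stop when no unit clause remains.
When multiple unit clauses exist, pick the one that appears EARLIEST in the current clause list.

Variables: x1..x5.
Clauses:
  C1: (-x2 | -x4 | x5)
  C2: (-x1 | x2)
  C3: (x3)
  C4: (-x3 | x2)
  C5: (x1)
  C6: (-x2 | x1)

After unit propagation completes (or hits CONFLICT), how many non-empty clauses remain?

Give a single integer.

unit clause [3] forces x3=T; simplify:
  drop -3 from [-3, 2] -> [2]
  satisfied 1 clause(s); 5 remain; assigned so far: [3]
unit clause [2] forces x2=T; simplify:
  drop -2 from [-2, -4, 5] -> [-4, 5]
  drop -2 from [-2, 1] -> [1]
  satisfied 2 clause(s); 3 remain; assigned so far: [2, 3]
unit clause [1] forces x1=T; simplify:
  satisfied 2 clause(s); 1 remain; assigned so far: [1, 2, 3]

Answer: 1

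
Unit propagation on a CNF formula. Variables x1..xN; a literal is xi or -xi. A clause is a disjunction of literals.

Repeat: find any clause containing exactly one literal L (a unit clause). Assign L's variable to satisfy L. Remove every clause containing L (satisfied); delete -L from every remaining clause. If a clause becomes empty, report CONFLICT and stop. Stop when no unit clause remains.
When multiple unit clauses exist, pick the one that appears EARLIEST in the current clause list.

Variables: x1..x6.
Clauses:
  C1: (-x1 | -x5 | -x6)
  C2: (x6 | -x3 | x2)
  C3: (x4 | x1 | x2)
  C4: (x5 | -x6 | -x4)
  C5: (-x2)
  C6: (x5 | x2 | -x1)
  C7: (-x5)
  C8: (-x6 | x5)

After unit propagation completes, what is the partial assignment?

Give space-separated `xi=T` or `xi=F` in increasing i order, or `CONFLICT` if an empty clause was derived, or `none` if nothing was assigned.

unit clause [-2] forces x2=F; simplify:
  drop 2 from [6, -3, 2] -> [6, -3]
  drop 2 from [4, 1, 2] -> [4, 1]
  drop 2 from [5, 2, -1] -> [5, -1]
  satisfied 1 clause(s); 7 remain; assigned so far: [2]
unit clause [-5] forces x5=F; simplify:
  drop 5 from [5, -6, -4] -> [-6, -4]
  drop 5 from [5, -1] -> [-1]
  drop 5 from [-6, 5] -> [-6]
  satisfied 2 clause(s); 5 remain; assigned so far: [2, 5]
unit clause [-1] forces x1=F; simplify:
  drop 1 from [4, 1] -> [4]
  satisfied 1 clause(s); 4 remain; assigned so far: [1, 2, 5]
unit clause [4] forces x4=T; simplify:
  drop -4 from [-6, -4] -> [-6]
  satisfied 1 clause(s); 3 remain; assigned so far: [1, 2, 4, 5]
unit clause [-6] forces x6=F; simplify:
  drop 6 from [6, -3] -> [-3]
  satisfied 2 clause(s); 1 remain; assigned so far: [1, 2, 4, 5, 6]
unit clause [-3] forces x3=F; simplify:
  satisfied 1 clause(s); 0 remain; assigned so far: [1, 2, 3, 4, 5, 6]

Answer: x1=F x2=F x3=F x4=T x5=F x6=F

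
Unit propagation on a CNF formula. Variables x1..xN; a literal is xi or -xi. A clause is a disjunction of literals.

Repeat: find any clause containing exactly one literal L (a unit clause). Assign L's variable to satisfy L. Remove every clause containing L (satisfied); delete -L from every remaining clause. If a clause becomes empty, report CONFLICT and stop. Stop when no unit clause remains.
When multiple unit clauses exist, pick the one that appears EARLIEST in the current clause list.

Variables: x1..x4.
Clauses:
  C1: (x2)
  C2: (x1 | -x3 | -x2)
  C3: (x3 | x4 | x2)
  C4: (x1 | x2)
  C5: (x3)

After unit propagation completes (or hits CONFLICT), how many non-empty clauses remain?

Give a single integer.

unit clause [2] forces x2=T; simplify:
  drop -2 from [1, -3, -2] -> [1, -3]
  satisfied 3 clause(s); 2 remain; assigned so far: [2]
unit clause [3] forces x3=T; simplify:
  drop -3 from [1, -3] -> [1]
  satisfied 1 clause(s); 1 remain; assigned so far: [2, 3]
unit clause [1] forces x1=T; simplify:
  satisfied 1 clause(s); 0 remain; assigned so far: [1, 2, 3]

Answer: 0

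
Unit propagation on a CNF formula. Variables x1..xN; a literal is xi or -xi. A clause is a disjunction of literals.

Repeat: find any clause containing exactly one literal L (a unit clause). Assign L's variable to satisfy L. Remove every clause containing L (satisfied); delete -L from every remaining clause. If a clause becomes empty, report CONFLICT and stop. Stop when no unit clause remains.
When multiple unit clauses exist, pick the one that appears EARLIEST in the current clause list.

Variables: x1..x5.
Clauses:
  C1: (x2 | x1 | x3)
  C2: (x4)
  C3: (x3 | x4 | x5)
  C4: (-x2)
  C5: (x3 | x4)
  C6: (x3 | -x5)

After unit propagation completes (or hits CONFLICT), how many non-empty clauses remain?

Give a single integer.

Answer: 2

Derivation:
unit clause [4] forces x4=T; simplify:
  satisfied 3 clause(s); 3 remain; assigned so far: [4]
unit clause [-2] forces x2=F; simplify:
  drop 2 from [2, 1, 3] -> [1, 3]
  satisfied 1 clause(s); 2 remain; assigned so far: [2, 4]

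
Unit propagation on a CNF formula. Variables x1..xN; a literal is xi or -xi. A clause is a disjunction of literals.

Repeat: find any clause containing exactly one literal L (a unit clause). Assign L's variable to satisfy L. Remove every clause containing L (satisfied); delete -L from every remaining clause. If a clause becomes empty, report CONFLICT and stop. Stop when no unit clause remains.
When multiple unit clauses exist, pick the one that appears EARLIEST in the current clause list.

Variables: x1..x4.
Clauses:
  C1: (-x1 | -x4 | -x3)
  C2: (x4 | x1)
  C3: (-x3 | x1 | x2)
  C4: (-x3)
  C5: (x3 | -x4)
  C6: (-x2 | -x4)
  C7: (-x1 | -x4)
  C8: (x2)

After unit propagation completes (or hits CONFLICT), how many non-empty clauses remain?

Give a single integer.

unit clause [-3] forces x3=F; simplify:
  drop 3 from [3, -4] -> [-4]
  satisfied 3 clause(s); 5 remain; assigned so far: [3]
unit clause [-4] forces x4=F; simplify:
  drop 4 from [4, 1] -> [1]
  satisfied 3 clause(s); 2 remain; assigned so far: [3, 4]
unit clause [1] forces x1=T; simplify:
  satisfied 1 clause(s); 1 remain; assigned so far: [1, 3, 4]
unit clause [2] forces x2=T; simplify:
  satisfied 1 clause(s); 0 remain; assigned so far: [1, 2, 3, 4]

Answer: 0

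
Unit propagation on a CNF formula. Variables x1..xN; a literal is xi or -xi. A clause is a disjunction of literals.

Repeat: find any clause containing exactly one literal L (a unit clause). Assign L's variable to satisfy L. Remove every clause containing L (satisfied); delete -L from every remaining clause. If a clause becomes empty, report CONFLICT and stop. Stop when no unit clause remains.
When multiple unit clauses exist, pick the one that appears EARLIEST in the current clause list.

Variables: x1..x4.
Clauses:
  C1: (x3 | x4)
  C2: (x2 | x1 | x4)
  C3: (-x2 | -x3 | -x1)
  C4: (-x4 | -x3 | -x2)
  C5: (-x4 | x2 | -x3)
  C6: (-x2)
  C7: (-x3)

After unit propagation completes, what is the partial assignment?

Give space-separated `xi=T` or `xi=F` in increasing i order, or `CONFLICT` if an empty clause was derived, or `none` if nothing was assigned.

Answer: x2=F x3=F x4=T

Derivation:
unit clause [-2] forces x2=F; simplify:
  drop 2 from [2, 1, 4] -> [1, 4]
  drop 2 from [-4, 2, -3] -> [-4, -3]
  satisfied 3 clause(s); 4 remain; assigned so far: [2]
unit clause [-3] forces x3=F; simplify:
  drop 3 from [3, 4] -> [4]
  satisfied 2 clause(s); 2 remain; assigned so far: [2, 3]
unit clause [4] forces x4=T; simplify:
  satisfied 2 clause(s); 0 remain; assigned so far: [2, 3, 4]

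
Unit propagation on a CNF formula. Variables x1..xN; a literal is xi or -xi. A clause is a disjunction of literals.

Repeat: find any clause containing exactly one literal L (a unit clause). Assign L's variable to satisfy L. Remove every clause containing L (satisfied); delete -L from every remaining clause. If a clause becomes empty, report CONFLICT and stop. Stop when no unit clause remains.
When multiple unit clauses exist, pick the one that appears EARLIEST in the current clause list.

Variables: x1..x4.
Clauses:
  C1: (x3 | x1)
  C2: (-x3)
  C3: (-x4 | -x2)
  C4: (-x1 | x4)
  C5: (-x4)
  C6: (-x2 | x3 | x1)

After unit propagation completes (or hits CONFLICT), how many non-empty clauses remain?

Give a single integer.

unit clause [-3] forces x3=F; simplify:
  drop 3 from [3, 1] -> [1]
  drop 3 from [-2, 3, 1] -> [-2, 1]
  satisfied 1 clause(s); 5 remain; assigned so far: [3]
unit clause [1] forces x1=T; simplify:
  drop -1 from [-1, 4] -> [4]
  satisfied 2 clause(s); 3 remain; assigned so far: [1, 3]
unit clause [4] forces x4=T; simplify:
  drop -4 from [-4, -2] -> [-2]
  drop -4 from [-4] -> [] (empty!)
  satisfied 1 clause(s); 2 remain; assigned so far: [1, 3, 4]
CONFLICT (empty clause)

Answer: 1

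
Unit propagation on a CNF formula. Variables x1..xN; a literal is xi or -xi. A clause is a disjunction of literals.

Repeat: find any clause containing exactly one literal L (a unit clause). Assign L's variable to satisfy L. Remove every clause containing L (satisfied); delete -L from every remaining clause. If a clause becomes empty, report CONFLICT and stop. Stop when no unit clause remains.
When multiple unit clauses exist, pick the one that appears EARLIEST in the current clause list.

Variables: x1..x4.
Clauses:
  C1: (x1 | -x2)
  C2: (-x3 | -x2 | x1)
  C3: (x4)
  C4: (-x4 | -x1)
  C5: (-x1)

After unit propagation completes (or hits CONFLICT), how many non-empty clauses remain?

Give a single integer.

unit clause [4] forces x4=T; simplify:
  drop -4 from [-4, -1] -> [-1]
  satisfied 1 clause(s); 4 remain; assigned so far: [4]
unit clause [-1] forces x1=F; simplify:
  drop 1 from [1, -2] -> [-2]
  drop 1 from [-3, -2, 1] -> [-3, -2]
  satisfied 2 clause(s); 2 remain; assigned so far: [1, 4]
unit clause [-2] forces x2=F; simplify:
  satisfied 2 clause(s); 0 remain; assigned so far: [1, 2, 4]

Answer: 0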